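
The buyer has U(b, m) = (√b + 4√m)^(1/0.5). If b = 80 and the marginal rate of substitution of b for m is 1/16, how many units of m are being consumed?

m = 5

For CES with ρ = 0.5, MRS = (1/4)·√(m/b).
Setting (1/4)·√(m/80) = 1/16 gives √(m/80) = 0.25, so m/80 = 1/16 and m = 5.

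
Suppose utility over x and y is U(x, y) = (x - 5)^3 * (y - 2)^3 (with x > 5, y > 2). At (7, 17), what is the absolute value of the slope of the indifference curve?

MU_x = 3·(x−5)^2·(y−2)^3, MU_y = 3·(x−5)^3·(y−2)^2.
MRS = (y−2)/(x−5).
At (7, 17): MRS = 7.5.
So at (7, 17) the consumer would give up 7.5 units of y for one more unit of x.

MRS = 7.5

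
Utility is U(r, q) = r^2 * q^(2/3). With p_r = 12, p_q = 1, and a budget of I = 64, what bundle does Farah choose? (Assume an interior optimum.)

r* = 4, q* = 16

MU_r = 2·r·q^(2/3) and MU_q = 2/3·r^2·q^(-1/3).
MRS = MU_r/MU_q = (3)·q/r.
Tangency: set MRS = p_r/p_q = 12/1 = 12.
So (3)·q/r = 12, i.e. q = 4·r.
Substitute into the budget 12·r + 1·q = 64: 16·r = 64, so r* = 4.
Then q* = 4·4 = 16.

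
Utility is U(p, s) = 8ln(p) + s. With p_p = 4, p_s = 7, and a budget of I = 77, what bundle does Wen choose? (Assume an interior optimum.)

p* = 14, s* = 3

MU_p = 8/p, MU_s = 1.
MRS = 8/p ÷ 1.
Tangency: set MRS = p_p/p_s = 4/7.
MRS depends only on p: 8/p = 4/7 ⇒ p* = 8/(4/7) = 14.
From the budget, 7·s = 77 − 4·14 = 21, so s* = 3.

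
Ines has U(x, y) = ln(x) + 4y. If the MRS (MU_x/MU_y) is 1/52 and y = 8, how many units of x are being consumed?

x = 13

MU_x = 1/x, MU_y = 4.
MRS = 1/x ÷ 4.
MRS depends only on x: 0.25/x = 1/52 ⇒ x = 0.25/(1/52) = 13.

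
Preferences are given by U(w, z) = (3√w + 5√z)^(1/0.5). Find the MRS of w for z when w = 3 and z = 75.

MRS = 3

For CES with ρ = 0.5, MRS = (3/5)·√(z/w).
At (3, 75): MRS = 3.
The indifference curve has slope −3 at this bundle.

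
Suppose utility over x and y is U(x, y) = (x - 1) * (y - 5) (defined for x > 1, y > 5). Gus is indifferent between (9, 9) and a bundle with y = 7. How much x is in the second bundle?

x = 17

U(9, 9) = 32.
Set U(x, 7) = 32 and solve.
With y = 7: (7 − 5) = 2, so (x − 1) = 32/2 = 16.
So x = 1 + 16 = 17.
Check: U(17, 7) = 32.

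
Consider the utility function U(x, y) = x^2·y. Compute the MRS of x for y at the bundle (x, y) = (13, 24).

MRS = 48/13

MU_x = 2·x·y and MU_y = x^2.
MRS = MU_x/MU_y = (2/1)·y/x.
At (13, 24): MRS = 48/13.
So at (13, 24) the consumer would give up 48/13 units of y for one more unit of x.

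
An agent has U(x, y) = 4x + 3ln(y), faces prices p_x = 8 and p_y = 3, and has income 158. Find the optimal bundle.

MU_x = 4, MU_y = 3/y.
MRS = 4 ÷ (3/y).
Tangency: set MRS = p_x/p_y = 8/3.
MRS depends only on y: (4/3)·y = 8/3 ⇒ y* = (8/3)/(4/3) = 2.
From the budget, 8·x = 158 − 3·2 = 152, so x* = 19.

x* = 19, y* = 2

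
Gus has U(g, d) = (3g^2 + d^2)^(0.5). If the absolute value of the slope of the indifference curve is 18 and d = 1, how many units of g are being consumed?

For CES with ρ = 2, MRS = (3/1)·(d/g)^(-1).
Setting (3/1)·(1/g)^(-1) = 18 gives (1/g)^(-1) = 6, so 1/g = 1/6 and g = 6.

g = 6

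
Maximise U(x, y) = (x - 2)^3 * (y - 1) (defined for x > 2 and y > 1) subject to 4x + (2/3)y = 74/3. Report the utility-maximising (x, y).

x* = 5, y* = 7

MU_x = 3·(x−2)^2·(y−1), MU_y = (x−2)^3.
MRS = (3/1)·(y−1)/(x−2).
Tangency: set MRS = p_x/p_y = 4/(2/3) = 6.
So (3/1)·(y − 1)/(x − 2) = 6, i.e. (y − 1) = 2·(x − 2).
Rewrite the budget in excess-of-subsistence terms: 4·(x − 2) + (2/3)·(y − 1) = 74/3 − 4·2 − (2/3)·1 = 16.
Substituting, (16/3)·(x − 2) = 16, so x − 2 = 3 and x* = 5.
Then y − 1 = 2·3 = 6, so y* = 7.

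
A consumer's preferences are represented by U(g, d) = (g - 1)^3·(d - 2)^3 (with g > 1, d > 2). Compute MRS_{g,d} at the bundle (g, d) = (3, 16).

MRS = 7

MU_g = 3·(g−1)^2·(d−2)^3, MU_d = 3·(g−1)^3·(d−2)^2.
MRS = (d−2)/(g−1).
At (3, 16): MRS = 7.
The indifference curve has slope −7 at this bundle.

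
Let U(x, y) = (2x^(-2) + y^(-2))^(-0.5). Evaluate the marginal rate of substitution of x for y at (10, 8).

MRS = 128/125

For CES with ρ = -2, MRS = (2/1)·(y/x)^3.
At (10, 8): MRS = 128/125.
The indifference curve has slope −128/125 at this bundle.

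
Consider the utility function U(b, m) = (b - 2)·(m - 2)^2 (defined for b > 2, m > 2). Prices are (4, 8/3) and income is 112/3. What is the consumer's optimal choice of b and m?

b* = 4, m* = 8

MU_b = (m−2)^2, MU_m = 2·(b−2)·(m−2).
MRS = (1/2)·(m−2)/(b−2).
Tangency: set MRS = p_b/p_m = 4/(8/3) = 1.5.
So (1/2)·(m − 2)/(b − 2) = 1.5, i.e. (m − 2) = 3·(b − 2).
Rewrite the budget in excess-of-subsistence terms: 4·(b − 2) + (8/3)·(m − 2) = 112/3 − 4·2 − (8/3)·2 = 24.
Substituting, 12·(b − 2) = 24, so b − 2 = 2 and b* = 4.
Then m − 2 = 3·2 = 6, so m* = 8.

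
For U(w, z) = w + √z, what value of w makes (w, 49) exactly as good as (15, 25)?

U(15, 25) = 20.
Set U(w, 49) = 20 and solve.
With z = 49: √49 = 7, so w = 20 − 7 = 13.
Check: U(13, 49) = 20.

w = 13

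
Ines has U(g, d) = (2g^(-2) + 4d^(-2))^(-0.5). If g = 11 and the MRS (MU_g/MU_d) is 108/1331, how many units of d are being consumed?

For CES with ρ = -2, MRS = (2/4)·(d/g)^3.
Setting (2/4)·(d/11)^3 = 108/1331 gives (d/11)^3 = 216/1331, so d/11 = 6/11 and d = 6.

d = 6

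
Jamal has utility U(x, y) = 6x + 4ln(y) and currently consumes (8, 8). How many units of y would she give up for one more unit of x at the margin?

MRS = 12

MU_x = 6, MU_y = 4/y.
MRS = 6 ÷ (4/y).
At (8, 8): MRS = 12.
That is, one extra unit of x is worth 12 units of y at the margin.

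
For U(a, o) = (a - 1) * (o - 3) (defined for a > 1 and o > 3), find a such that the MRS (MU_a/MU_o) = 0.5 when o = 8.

MU_a = (o−3), MU_o = (a−1).
MRS = (o−3)/(a−1).
Substitute o = 8: MRS = 5/(a − 1). Setting this equal to 0.5 gives a − 1 = 5/0.5 = 10, so a = 11.

a = 11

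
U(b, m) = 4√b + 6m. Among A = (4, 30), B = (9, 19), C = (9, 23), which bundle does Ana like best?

Evaluate utility at each bundle:
U(A) = 188.000.
U(B) = 126.000.
U(C) = 150.000.
Highest utility is A, so A ≻ C ≻ B.

Bundle A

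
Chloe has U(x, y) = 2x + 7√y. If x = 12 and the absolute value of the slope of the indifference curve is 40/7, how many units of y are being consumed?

MU_x = 2, MU_y = 7/(2√y).
MRS = 2 ÷ (7/(2√y)).
MRS depends only on y: (4/7)·√y = 40/7 ⇒ √y = (40/7)/(4/7) = 10 ⇒ y = 100.

y = 100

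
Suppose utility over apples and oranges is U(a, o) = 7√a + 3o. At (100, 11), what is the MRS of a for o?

MU_a = 7/(2√a), MU_o = 3.
MRS = 7/(2√a) ÷ 3.
At (100, 11): MRS = 7/60.
So at (100, 11) the consumer would give up 7/60 units of o for one more unit of a.

MRS = 7/60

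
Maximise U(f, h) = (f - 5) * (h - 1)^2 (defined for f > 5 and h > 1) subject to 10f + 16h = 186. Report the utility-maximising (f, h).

MU_f = (h−1)^2, MU_h = 2·(f−5)·(h−1).
MRS = (1/2)·(h−1)/(f−5).
Tangency: set MRS = p_f/p_h = 10/16 = 0.625.
So (1/2)·(h − 1)/(f − 5) = 0.625, i.e. (h − 1) = 1.25·(f − 5).
Rewrite the budget in excess-of-subsistence terms: 10·(f − 5) + 16·(h − 1) = 186 − 10·5 − 16·1 = 120.
Substituting, 30·(f − 5) = 120, so f − 5 = 4 and f* = 9.
Then h − 1 = 1.25·4 = 5, so h* = 6.

f* = 9, h* = 6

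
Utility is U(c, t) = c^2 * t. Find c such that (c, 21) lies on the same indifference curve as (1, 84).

U(1, 84) = 84.
Set U(c, 21) = 84 and solve.
With t = 21: c^2 = 84/21 = 4; taking the square root, c = 2.
Check: U(2, 21) = 84.

c = 2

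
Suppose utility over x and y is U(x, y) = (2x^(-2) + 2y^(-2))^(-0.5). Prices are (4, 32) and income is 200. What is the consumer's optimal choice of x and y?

x* = 10, y* = 5

For CES with ρ = -2, MRS = (y/x)^3.
Tangency: set MRS = p_x/p_y = 4/32 = 0.125.
So (y/x)^3 = 0.125; taking the cube root, y/x = 0.5, i.e. y = 0.5·x.
Substitute into the budget 4·x + 32·y = 200: 20·x = 200, so x* = 10 and y* = 0.5·10 = 5.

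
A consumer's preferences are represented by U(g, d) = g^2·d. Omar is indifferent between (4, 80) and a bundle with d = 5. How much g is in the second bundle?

U(4, 80) = 1280.
Set U(g, 5) = 1280 and solve.
With d = 5: g^2 = 1280/5 = 256; taking the square root, g = 16.
Check: U(16, 5) = 1280.

g = 16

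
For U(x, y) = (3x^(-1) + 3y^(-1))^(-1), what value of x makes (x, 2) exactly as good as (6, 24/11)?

x = 8

U depends on (x, y) only through S = 3x^(-1) + 3y^(-1), so equal utility means equal S. At (6, 24/11): S = 1.875.
With y = 2: 3·2^(-1) = 1.5, so 3x^(-1) = 1.875 − 1.5 = 0.375, i.e. x^(-1) = 0.125.
Hence x = 1/0.125 = 8.
Check: U(8, 2) = 0.5333.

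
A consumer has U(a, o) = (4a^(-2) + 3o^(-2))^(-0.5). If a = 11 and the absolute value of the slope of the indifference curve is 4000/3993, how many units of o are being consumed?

For CES with ρ = -2, MRS = (4/3)·(o/a)^3.
Setting (4/3)·(o/11)^3 = 4000/3993 gives (o/11)^3 = 1000/1331, so o/11 = 10/11 and o = 10.

o = 10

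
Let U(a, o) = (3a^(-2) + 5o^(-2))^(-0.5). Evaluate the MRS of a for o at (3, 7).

For CES with ρ = -2, MRS = (3/5)·(o/a)^3.
At (3, 7): MRS = 343/45.
That is, one extra unit of a is worth 343/45 units of o at the margin.

MRS = 343/45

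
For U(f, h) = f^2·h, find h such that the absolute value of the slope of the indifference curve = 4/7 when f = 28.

MU_f = 2·f·h and MU_h = f^2.
MRS = MU_f/MU_h = (2/1)·h/f.
Substitute f = 28: MRS = h/14. Setting h/14 = 4/7 gives h = (4/7)·14 = 8.

h = 8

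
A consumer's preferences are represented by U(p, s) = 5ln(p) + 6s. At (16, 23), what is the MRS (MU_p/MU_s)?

MU_p = 5/p, MU_s = 6.
MRS = 5/p ÷ 6.
At (16, 23): MRS = 5/96.
So at (16, 23) the consumer would give up 5/96 units of s for one more unit of p.

MRS = 5/96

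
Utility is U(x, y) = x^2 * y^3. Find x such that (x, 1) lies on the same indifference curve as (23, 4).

x = 184

U(23, 4) = 33856.
Set U(x, 1) = 33856 and solve.
With y = 1: 1^3 = 1, so x^2 = 33856/1 = 33856; taking the square root, x = 184.
Check: U(184, 1) = 33856.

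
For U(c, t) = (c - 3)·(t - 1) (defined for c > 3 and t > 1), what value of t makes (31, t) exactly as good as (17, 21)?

U(17, 21) = 280.
Set U(31, t) = 280 and solve.
With c = 31: (31 − 3) = 28, so (t − 1) = 280/28 = 10.
So t = 1 + 10 = 11.
Check: U(31, 11) = 280.

t = 11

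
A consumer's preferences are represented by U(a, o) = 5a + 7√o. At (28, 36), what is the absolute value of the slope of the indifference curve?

MRS = 60/7

MU_a = 5, MU_o = 7/(2√o).
MRS = 5 ÷ (7/(2√o)).
At (28, 36): MRS = 60/7.
That is, one extra unit of a is worth 60/7 units of o at the margin.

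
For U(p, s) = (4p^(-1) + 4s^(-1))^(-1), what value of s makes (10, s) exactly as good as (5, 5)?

s = 10/3

U depends on (p, s) only through S = 4p^(-1) + 4s^(-1), so equal utility means equal S. At (5, 5): S = 1.6.
With p = 10: 4·10^(-1) = 0.4, so 4s^(-1) = 1.6 − 0.4 = 1.2, i.e. s^(-1) = 0.3.
Hence s = 1/0.3 = 10/3.
Check: U(10, 10/3) = 0.625.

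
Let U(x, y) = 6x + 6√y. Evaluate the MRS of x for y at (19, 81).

MRS = 18

MU_x = 6, MU_y = 6/(2√y).
MRS = 6 ÷ (6/(2√y)).
At (19, 81): MRS = 18.
So at (19, 81) the consumer would give up 18 units of y for one more unit of x.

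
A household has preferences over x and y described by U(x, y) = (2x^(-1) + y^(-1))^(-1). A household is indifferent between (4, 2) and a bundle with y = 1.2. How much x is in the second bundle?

x = 12

U depends on (x, y) only through S = 2x^(-1) + y^(-1), so equal utility means equal S. At (4, 2): S = 1.
With y = 1.2: 1.2^(-1) = 5/6, so 2x^(-1) = 1 − 5/6 = 1/6, i.e. x^(-1) = 1/12.
Hence x = 1/(1/12) = 12.
Check: U(12, 1.2) = 1.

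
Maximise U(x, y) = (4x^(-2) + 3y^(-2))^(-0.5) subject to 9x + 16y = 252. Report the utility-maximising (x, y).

x* = 12, y* = 9

For CES with ρ = -2, MRS = (4/3)·(y/x)^3.
Tangency: set MRS = p_x/p_y = 9/16.
So (y/x)^3 = 27/64; taking the cube root, y/x = 0.75, i.e. y = 0.75·x.
Substitute into the budget 9·x + 16·y = 252: 21·x = 252, so x* = 12 and y* = 0.75·12 = 9.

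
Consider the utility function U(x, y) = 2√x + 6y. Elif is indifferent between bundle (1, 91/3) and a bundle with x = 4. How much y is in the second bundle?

y = 30

U(1, 91/3) = 184.
Set U(4, y) = 184 and solve.
With x = 4: √4 = 2, so 6y = 184 − 2·2 = 180 and y = 30.
Check: U(4, 30) = 184.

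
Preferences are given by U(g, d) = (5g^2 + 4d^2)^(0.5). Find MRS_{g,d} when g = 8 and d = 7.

For CES with ρ = 2, MRS = (5/4)·(d/g)^(-1).
At (8, 7): MRS = 10/7.
That is, one extra unit of g is worth 10/7 units of d at the margin.

MRS = 10/7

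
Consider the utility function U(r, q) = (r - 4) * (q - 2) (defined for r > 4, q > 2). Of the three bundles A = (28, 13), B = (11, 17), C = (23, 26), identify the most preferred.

Bundle C

Evaluate utility at each bundle:
U(A) = 264.
U(B) = 105.
U(C) = 456.
Highest utility is C, so C ≻ A ≻ B.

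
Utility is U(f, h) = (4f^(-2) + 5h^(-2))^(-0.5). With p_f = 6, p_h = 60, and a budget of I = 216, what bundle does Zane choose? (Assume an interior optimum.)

f* = 6, h* = 3

For CES with ρ = -2, MRS = (4/5)·(h/f)^3.
Tangency: set MRS = p_f/p_h = 6/60 = 0.1.
So (h/f)^3 = 0.125; taking the cube root, h/f = 0.5, i.e. h = 0.5·f.
Substitute into the budget 6·f + 60·h = 216: 36·f = 216, so f* = 6 and h* = 0.5·6 = 3.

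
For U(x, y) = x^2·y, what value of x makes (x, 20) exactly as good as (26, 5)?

x = 13

U(26, 5) = 3380.
Set U(x, 20) = 3380 and solve.
With y = 20: x^2 = 3380/20 = 169; taking the square root, x = 13.
Check: U(13, 20) = 3380.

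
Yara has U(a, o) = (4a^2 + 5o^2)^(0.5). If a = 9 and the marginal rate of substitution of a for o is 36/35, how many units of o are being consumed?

For CES with ρ = 2, MRS = (4/5)·(o/a)^(-1).
Setting (4/5)·(o/9)^(-1) = 36/35 gives (o/9)^(-1) = 9/7, so o/9 = 7/9 and o = 7.

o = 7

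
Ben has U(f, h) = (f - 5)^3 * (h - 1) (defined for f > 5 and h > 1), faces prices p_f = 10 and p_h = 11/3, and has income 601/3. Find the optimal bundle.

f* = 16, h* = 11

MU_f = 3·(f−5)^2·(h−1), MU_h = (f−5)^3.
MRS = (3/1)·(h−1)/(f−5).
Tangency: set MRS = p_f/p_h = 10/(11/3) = 30/11.
So (3/1)·(h − 1)/(f − 5) = 30/11, i.e. (h − 1) = (10/11)·(f − 5).
Rewrite the budget in excess-of-subsistence terms: 10·(f − 5) + (11/3)·(h − 1) = 601/3 − 10·5 − (11/3)·1 = 440/3.
Substituting, (40/3)·(f − 5) = 440/3, so f − 5 = 11 and f* = 16.
Then h − 1 = (10/11)·11 = 10, so h* = 11.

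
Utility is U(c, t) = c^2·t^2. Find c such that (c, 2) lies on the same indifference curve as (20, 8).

U(20, 8) = 25600.
Set U(c, 2) = 25600 and solve.
With t = 2: 2^2 = 4, so c^2 = 25600/4 = 6400; taking the square root, c = 80.
Check: U(80, 2) = 25600.

c = 80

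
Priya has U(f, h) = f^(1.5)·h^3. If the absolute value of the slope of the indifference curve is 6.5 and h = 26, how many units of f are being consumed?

MU_f = 1.5·√f·h^3 and MU_h = 3·f^(1.5)·h^2.
MRS = MU_f/MU_h = (0.5)·h/f.
Substitute h = 26: MRS = 13/f. Setting 13/f = 6.5 gives f = 13/6.5 = 2.

f = 2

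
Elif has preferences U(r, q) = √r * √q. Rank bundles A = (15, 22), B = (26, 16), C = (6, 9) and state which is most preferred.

Bundle B

Evaluate utility at each bundle:
U(A) = 18.166.
U(B) = 20.396.
U(C) = 7.348.
Highest utility is B, so B ≻ A ≻ C.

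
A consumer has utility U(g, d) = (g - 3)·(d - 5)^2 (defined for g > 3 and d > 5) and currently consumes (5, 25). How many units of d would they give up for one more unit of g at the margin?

MRS = 5

MU_g = (d−5)^2, MU_d = 2·(g−3)·(d−5).
MRS = (1/2)·(d−5)/(g−3).
At (5, 25): MRS = 5.
So at (5, 25) the consumer would give up 5 units of d for one more unit of g.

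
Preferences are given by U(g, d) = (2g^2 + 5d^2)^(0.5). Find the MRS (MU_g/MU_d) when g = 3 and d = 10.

For CES with ρ = 2, MRS = (2/5)·(d/g)^(-1).
At (3, 10): MRS = 3/25.
The indifference curve has slope −3/25 at this bundle.

MRS = 3/25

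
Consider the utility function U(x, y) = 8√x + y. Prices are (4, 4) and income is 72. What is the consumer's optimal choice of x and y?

MU_x = 8/(2√x), MU_y = 1.
MRS = 8/(2√x) ÷ 1.
Tangency: set MRS = p_x/p_y = 4/4 = 1.
MRS depends only on x: 4/√x = 1 ⇒ √x = 4/1 = 4 ⇒ x* = 16.
From the budget, 4·y = 72 − 4·16 = 8, so y* = 2.

x* = 16, y* = 2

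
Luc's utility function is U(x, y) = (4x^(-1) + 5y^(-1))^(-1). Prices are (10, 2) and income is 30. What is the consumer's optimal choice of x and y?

For CES with ρ = -1, MRS = (4/5)·(y/x)^2.
Tangency: set MRS = p_x/p_y = 10/2 = 5.
So (y/x)^2 = 6.25; taking the square root, y/x = 2.5, i.e. y = 2.5·x.
Substitute into the budget 10·x + 2·y = 30: 15·x = 30, so x* = 2 and y* = 2.5·2 = 5.

x* = 2, y* = 5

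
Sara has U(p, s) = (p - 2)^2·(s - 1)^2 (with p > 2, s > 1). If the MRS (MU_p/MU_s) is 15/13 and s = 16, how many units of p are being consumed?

MU_p = 2·(p−2)·(s−1)^2, MU_s = 2·(p−2)^2·(s−1).
MRS = (s−1)/(p−2).
Substitute s = 16: MRS = 15/(p − 2). Setting this equal to 15/13 gives p − 2 = 15/(15/13) = 13, so p = 15.

p = 15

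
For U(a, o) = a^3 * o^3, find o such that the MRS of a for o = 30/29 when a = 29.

MU_a = 3·a^2·o^3 and MU_o = 3·a^3·o^2.
MRS = MU_a/MU_o = o/a.
Substitute a = 29: MRS = o/29. Setting o/29 = 30/29 gives o = (30/29)·29 = 30.

o = 30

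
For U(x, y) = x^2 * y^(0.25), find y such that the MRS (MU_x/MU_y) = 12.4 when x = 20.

MU_x = 2·x·y^(0.25) and MU_y = 0.25·x^2·y^(-0.75).
MRS = MU_x/MU_y = (8)·y/x.
Substitute x = 20: MRS = y/2.5. Setting y/2.5 = 12.4 gives y = 12.4·2.5 = 31.

y = 31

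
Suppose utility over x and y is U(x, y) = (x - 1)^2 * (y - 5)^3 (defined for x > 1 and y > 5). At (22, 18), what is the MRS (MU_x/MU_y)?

MRS = 26/63

MU_x = 2·(x−1)·(y−5)^3, MU_y = 3·(x−1)^2·(y−5)^2.
MRS = (2/3)·(y−5)/(x−1).
At (22, 18): MRS = 26/63.
The indifference curve has slope −26/63 at this bundle.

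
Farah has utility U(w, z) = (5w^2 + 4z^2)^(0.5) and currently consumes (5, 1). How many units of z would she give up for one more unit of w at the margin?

MRS = 6.25

For CES with ρ = 2, MRS = (5/4)·(z/w)^(-1).
At (5, 1): MRS = 6.25.
That is, one extra unit of w is worth 6.25 units of z at the margin.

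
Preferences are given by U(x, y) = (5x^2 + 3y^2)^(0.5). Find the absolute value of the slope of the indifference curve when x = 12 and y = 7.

For CES with ρ = 2, MRS = (5/3)·(y/x)^(-1).
At (12, 7): MRS = 20/7.
That is, one extra unit of x is worth 20/7 units of y at the margin.

MRS = 20/7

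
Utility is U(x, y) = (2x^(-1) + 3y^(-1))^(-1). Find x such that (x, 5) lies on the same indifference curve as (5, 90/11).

x = 12

U depends on (x, y) only through S = 2x^(-1) + 3y^(-1), so equal utility means equal S. At (5, 90/11): S = 23/30.
With y = 5: 3·5^(-1) = 0.6, so 2x^(-1) = 23/30 − 0.6 = 1/6, i.e. x^(-1) = 1/12.
Hence x = 1/(1/12) = 12.
Check: U(12, 5) = 1.3043.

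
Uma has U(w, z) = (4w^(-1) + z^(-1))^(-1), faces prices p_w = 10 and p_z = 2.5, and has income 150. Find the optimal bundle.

w* = 12, z* = 12

For CES with ρ = -1, MRS = (4/1)·(z/w)^2.
Tangency: set MRS = p_w/p_z = 10/2.5 = 4.
So (z/w)^2 = 1; taking the square root, z/w = 1, i.e. z = w.
Substitute into the budget 10·w + 2.5·z = 150: 12.5·w = 150, so w* = 12 and z* = 12.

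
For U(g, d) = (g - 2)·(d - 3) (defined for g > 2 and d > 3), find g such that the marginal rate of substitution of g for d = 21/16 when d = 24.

g = 18

MU_g = (d−3), MU_d = (g−2).
MRS = (d−3)/(g−2).
Substitute d = 24: MRS = 21/(g − 2). Setting this equal to 21/16 gives g − 2 = 21/(21/16) = 16, so g = 18.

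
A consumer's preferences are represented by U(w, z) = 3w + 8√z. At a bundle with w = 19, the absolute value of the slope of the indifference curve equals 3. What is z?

MU_w = 3, MU_z = 8/(2√z).
MRS = 3 ÷ (8/(2√z)).
MRS depends only on z: 0.75·√z = 3 ⇒ √z = 3/0.75 = 4 ⇒ z = 16.

z = 16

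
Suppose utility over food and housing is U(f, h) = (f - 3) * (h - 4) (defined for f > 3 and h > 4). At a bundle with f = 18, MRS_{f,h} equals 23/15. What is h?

MU_f = (h−4), MU_h = (f−3).
MRS = (h−4)/(f−3).
Substitute f = 18: MRS = (h − 4)/15. Setting this equal to 23/15 gives h − 4 = (23/15)·15 = 23, so h = 27.

h = 27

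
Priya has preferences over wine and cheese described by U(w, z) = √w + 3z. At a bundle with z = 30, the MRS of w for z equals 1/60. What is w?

w = 100

MU_w = 1/(2√w), MU_z = 3.
MRS = 1/(2√w) ÷ 3.
MRS depends only on w: (1/6)/√w = 1/60 ⇒ √w = (1/6)/(1/60) = 10 ⇒ w = 100.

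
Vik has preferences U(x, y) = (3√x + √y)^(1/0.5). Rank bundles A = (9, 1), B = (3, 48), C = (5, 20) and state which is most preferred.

Bundle B

Evaluate utility at each bundle:
U(A) = 100.000.
U(B) = 147.000.
U(C) = 125.000.
Highest utility is B, so B ≻ C ≻ A.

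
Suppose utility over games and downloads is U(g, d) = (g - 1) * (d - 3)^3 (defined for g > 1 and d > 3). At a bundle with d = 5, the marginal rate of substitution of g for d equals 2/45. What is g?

MU_g = (d−3)^3, MU_d = 3·(g−1)·(d−3)^2.
MRS = (1/3)·(d−3)/(g−1).
Substitute d = 5: MRS = (2/3)/(g − 1). Setting this equal to 2/45 gives g − 1 = (2/3)/(2/45) = 15, so g = 16.

g = 16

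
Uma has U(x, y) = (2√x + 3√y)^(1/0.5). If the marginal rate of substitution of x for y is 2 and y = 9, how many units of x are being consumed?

x = 1

For CES with ρ = 0.5, MRS = (2/3)·√(y/x).
Setting (2/3)·√(9/x) = 2 gives √(9/x) = 3, so 9/x = 9 and x = 1.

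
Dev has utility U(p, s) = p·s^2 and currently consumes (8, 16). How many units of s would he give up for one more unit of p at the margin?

MRS = 1

MU_p = s^2 and MU_s = 2·p·s.
MRS = MU_p/MU_s = (1/2)·s/p.
At (8, 16): MRS = 1.
So at (8, 16) the consumer would give up 1 units of s for one more unit of p.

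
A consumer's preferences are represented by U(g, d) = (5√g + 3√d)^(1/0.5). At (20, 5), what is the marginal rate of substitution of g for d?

MRS = 5/6

For CES with ρ = 0.5, MRS = (5/3)·√(d/g).
At (20, 5): MRS = 5/6.
So at (20, 5) the consumer would give up 5/6 units of d for one more unit of g.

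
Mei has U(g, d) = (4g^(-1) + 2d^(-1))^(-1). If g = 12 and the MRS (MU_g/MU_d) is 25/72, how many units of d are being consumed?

For CES with ρ = -1, MRS = (4/2)·(d/g)^2.
Setting (4/2)·(d/12)^2 = 25/72 gives (d/12)^2 = 25/144, so d/12 = 5/12 and d = 5.

d = 5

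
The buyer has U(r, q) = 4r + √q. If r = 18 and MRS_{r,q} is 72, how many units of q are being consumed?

q = 81

MU_r = 4, MU_q = 1/(2√q).
MRS = 4 ÷ (1/(2√q)).
MRS depends only on q: 8·√q = 72 ⇒ √q = 72/8 = 9 ⇒ q = 81.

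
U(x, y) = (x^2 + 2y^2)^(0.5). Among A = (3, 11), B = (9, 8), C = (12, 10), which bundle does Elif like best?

Bundle C

Evaluate utility at each bundle:
U(A) = 15.843.
U(B) = 14.457.
U(C) = 18.547.
Highest utility is C, so C ≻ A ≻ B.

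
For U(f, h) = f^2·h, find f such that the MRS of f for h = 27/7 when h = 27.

f = 14

MU_f = 2·f·h and MU_h = f^2.
MRS = MU_f/MU_h = (2/1)·h/f.
Substitute h = 27: MRS = 54/f. Setting 54/f = 27/7 gives f = 54/(27/7) = 14.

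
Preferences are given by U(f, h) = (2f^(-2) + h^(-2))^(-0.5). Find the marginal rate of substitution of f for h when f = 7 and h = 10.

MRS = 2000/343

For CES with ρ = -2, MRS = (2/1)·(h/f)^3.
At (7, 10): MRS = 2000/343.
That is, one extra unit of f is worth 2000/343 units of h at the margin.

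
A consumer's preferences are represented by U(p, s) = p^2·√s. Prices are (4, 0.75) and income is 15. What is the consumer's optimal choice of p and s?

p* = 3, s* = 4

MU_p = 2·p·√s and MU_s = 0.5·p^2·s^(-0.5).
MRS = MU_p/MU_s = (4)·s/p.
Tangency: set MRS = p_p/p_s = 4/0.75 = 16/3.
So (4)·s/p = 16/3, i.e. s = (4/3)·p.
Substitute into the budget 4·p + 0.75·s = 15: 5·p = 15, so p* = 3.
Then s* = (4/3)·3 = 4.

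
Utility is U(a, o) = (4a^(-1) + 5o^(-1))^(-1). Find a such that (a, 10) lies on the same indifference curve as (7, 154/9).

a = 11

U depends on (a, o) only through S = 4a^(-1) + 5o^(-1), so equal utility means equal S. At (7, 154/9): S = 19/22.
With o = 10: 5·10^(-1) = 0.5, so 4a^(-1) = 19/22 − 0.5 = 4/11, i.e. a^(-1) = 1/11.
Hence a = 1/(1/11) = 11.
Check: U(11, 10) = 1.1579.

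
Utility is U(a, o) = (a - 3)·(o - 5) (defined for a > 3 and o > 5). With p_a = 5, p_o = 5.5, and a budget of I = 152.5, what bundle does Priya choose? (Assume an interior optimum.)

MU_a = (o−5), MU_o = (a−3).
MRS = (o−5)/(a−3).
Tangency: set MRS = p_a/p_o = 5/5.5 = 10/11.
So (o − 5)/(a − 3) = 10/11, i.e. (o − 5) = (10/11)·(a − 3).
Rewrite the budget in excess-of-subsistence terms: 5·(a − 3) + 5.5·(o − 5) = 152.5 − 5·3 − 5.5·5 = 110.
Substituting, 10·(a − 3) = 110, so a − 3 = 11 and a* = 14.
Then o − 5 = (10/11)·11 = 10, so o* = 15.

a* = 14, o* = 15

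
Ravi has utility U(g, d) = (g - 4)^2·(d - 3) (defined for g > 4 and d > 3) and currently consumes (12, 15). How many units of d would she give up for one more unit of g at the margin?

MU_g = 2·(g−4)·(d−3), MU_d = (g−4)^2.
MRS = (2/1)·(d−3)/(g−4).
At (12, 15): MRS = 3.
The indifference curve has slope −3 at this bundle.

MRS = 3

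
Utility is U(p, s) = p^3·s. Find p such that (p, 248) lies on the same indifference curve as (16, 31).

p = 8

U(16, 31) = 126976.
Set U(p, 248) = 126976 and solve.
With s = 248: p^3 = 126976/248 = 512; taking the cube root, p = 8.
Check: U(8, 248) = 126976.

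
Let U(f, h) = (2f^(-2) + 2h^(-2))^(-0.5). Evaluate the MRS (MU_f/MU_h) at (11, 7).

MRS = 343/1331

For CES with ρ = -2, MRS = (h/f)^3.
At (11, 7): MRS = 343/1331.
The indifference curve has slope −343/1331 at this bundle.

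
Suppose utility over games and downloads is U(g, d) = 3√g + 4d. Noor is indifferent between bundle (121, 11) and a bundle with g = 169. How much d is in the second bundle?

d = 9.5

U(121, 11) = 77.
Set U(169, d) = 77 and solve.
With g = 169: √169 = 13, so 4d = 77 − 3·13 = 38 and d = 9.5.
Check: U(169, 9.5) = 77.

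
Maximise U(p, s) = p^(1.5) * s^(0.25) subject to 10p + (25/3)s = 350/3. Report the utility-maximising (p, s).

MU_p = 1.5·√p·s^(0.25) and MU_s = 0.25·p^(1.5)·s^(-0.75).
MRS = MU_p/MU_s = (6)·s/p.
Tangency: set MRS = p_p/p_s = 10/(25/3) = 1.2.
So (6)·s/p = 1.2, i.e. s = 0.2·p.
Substitute into the budget 10·p + (25/3)·s = 350/3: (35/3)·p = 350/3, so p* = 10.
Then s* = 0.2·10 = 2.

p* = 10, s* = 2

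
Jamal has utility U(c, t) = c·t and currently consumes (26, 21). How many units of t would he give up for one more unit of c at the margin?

MU_c = t and MU_t = c.
MRS = MU_c/MU_t = t/c.
At (26, 21): MRS = 21/26.
The indifference curve has slope −21/26 at this bundle.

MRS = 21/26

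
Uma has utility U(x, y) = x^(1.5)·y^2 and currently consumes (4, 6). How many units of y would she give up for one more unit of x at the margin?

MU_x = 1.5·√x·y^2 and MU_y = 2·x^(1.5)·y.
MRS = MU_x/MU_y = (0.75)·y/x.
At (4, 6): MRS = 1.125.
So at (4, 6) the consumer would give up 1.125 units of y for one more unit of x.

MRS = 1.125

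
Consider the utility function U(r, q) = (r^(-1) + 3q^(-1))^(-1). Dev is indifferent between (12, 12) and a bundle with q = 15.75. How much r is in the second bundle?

r = 7

U depends on (r, q) only through S = r^(-1) + 3q^(-1), so equal utility means equal S. At (12, 12): S = 1/3.
With q = 15.75: 3·15.75^(-1) = 4/21, so r^(-1) = 1/3 − 4/21 = 1/7.
Hence r = 1/(1/7) = 7.
Check: U(7, 15.75) = 3.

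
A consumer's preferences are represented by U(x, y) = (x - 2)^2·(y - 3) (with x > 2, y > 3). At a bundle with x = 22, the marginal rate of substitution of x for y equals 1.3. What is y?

MU_x = 2·(x−2)·(y−3), MU_y = (x−2)^2.
MRS = (2/1)·(y−3)/(x−2).
Substitute x = 22: MRS = (y − 3)/10. Setting this equal to 1.3 gives y − 3 = 1.3·10 = 13, so y = 16.

y = 16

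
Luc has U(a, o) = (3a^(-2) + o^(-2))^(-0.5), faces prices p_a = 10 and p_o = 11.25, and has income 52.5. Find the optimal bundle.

For CES with ρ = -2, MRS = (3/1)·(o/a)^3.
Tangency: set MRS = p_a/p_o = 10/11.25 = 8/9.
So (o/a)^3 = 8/27; taking the cube root, o/a = 2/3, i.e. o = (2/3)·a.
Substitute into the budget 10·a + 11.25·o = 52.5: 17.5·a = 52.5, so a* = 3 and o* = (2/3)·3 = 2.

a* = 3, o* = 2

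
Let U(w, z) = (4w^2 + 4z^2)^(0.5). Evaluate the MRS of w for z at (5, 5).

MRS = 1

For CES with ρ = 2, MRS = (z/w)^(-1).
At (5, 5): MRS = 1.
The indifference curve has slope −1 at this bundle.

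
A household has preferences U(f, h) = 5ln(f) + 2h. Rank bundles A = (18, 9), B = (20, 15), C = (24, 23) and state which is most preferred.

Evaluate utility at each bundle:
U(A) = 32.452.
U(B) = 44.979.
U(C) = 61.890.
Highest utility is C, so C ≻ B ≻ A.

Bundle C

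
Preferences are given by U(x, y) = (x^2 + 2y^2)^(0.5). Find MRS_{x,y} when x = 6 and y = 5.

For CES with ρ = 2, MRS = (1/2)·(y/x)^(-1).
At (6, 5): MRS = 0.6.
So at (6, 5) the consumer would give up 0.6 units of y for one more unit of x.

MRS = 0.6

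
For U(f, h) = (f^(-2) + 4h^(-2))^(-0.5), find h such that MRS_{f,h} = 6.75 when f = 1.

For CES with ρ = -2, MRS = (1/4)·(h/f)^3.
Setting (1/4)·(h/1)^3 = 6.75 gives (h/1)^3 = 27, so h/1 = 3 and h = 3.

h = 3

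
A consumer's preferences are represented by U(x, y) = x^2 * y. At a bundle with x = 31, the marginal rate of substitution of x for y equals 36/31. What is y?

MU_x = 2·x·y and MU_y = x^2.
MRS = MU_x/MU_y = (2/1)·y/x.
Substitute x = 31: MRS = y/15.5. Setting y/15.5 = 36/31 gives y = (36/31)·15.5 = 18.

y = 18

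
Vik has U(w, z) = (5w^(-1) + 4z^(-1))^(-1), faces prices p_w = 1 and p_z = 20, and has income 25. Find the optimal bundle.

For CES with ρ = -1, MRS = (5/4)·(z/w)^2.
Tangency: set MRS = p_w/p_z = 1/20 = 0.05.
So (z/w)^2 = 1/25; taking the square root, z/w = 0.2, i.e. z = 0.2·w.
Substitute into the budget 1·w + 20·z = 25: 5·w = 25, so w* = 5 and z* = 0.2·5 = 1.

w* = 5, z* = 1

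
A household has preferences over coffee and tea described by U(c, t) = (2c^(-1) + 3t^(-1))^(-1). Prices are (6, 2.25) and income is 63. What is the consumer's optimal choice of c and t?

For CES with ρ = -1, MRS = (2/3)·(t/c)^2.
Tangency: set MRS = p_c/p_t = 6/2.25 = 8/3.
So (t/c)^2 = 4; taking the square root, t/c = 2, i.e. t = 2·c.
Substitute into the budget 6·c + 2.25·t = 63: 10.5·c = 63, so c* = 6 and t* = 2·6 = 12.

c* = 6, t* = 12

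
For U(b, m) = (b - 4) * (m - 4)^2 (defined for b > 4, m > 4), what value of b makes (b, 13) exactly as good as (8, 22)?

U(8, 22) = 1296.
Set U(b, 13) = 1296 and solve.
With m = 13: (13 − 4)^2 = 81, so (b − 4) = 1296/81 = 16.
So b = 4 + 16 = 20.
Check: U(20, 13) = 1296.

b = 20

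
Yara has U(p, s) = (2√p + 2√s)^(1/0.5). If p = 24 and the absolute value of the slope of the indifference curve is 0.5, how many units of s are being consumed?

For CES with ρ = 0.5, MRS = √(s/p).
Setting √(s/24) = 0.5 gives s/24 = 0.25 and s = 6.

s = 6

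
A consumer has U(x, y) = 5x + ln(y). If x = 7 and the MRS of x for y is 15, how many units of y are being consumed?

MU_x = 5, MU_y = 1/y.
MRS = 5 ÷ (1/y).
MRS depends only on y: 5·y = 15 ⇒ y = 15/5 = 3.

y = 3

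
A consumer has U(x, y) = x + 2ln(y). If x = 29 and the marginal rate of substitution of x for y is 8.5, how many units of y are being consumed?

y = 17

MU_x = 1, MU_y = 2/y.
MRS = 1 ÷ (2/y).
MRS depends only on y: 0.5·y = 8.5 ⇒ y = 8.5/0.5 = 17.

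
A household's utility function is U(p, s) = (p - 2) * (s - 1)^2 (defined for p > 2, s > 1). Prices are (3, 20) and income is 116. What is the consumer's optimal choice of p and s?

MU_p = (s−1)^2, MU_s = 2·(p−2)·(s−1).
MRS = (1/2)·(s−1)/(p−2).
Tangency: set MRS = p_p/p_s = 3/20 = 0.15.
So (1/2)·(s − 1)/(p − 2) = 0.15, i.e. (s − 1) = 0.3·(p − 2).
Rewrite the budget in excess-of-subsistence terms: 3·(p − 2) + 20·(s − 1) = 116 − 3·2 − 20·1 = 90.
Substituting, 9·(p − 2) = 90, so p − 2 = 10 and p* = 12.
Then s − 1 = 0.3·10 = 3, so s* = 4.

p* = 12, s* = 4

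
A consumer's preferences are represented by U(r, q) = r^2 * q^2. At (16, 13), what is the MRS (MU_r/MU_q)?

MU_r = 2·r·q^2 and MU_q = 2·r^2·q.
MRS = MU_r/MU_q = q/r.
At (16, 13): MRS = 13/16.
The indifference curve has slope −13/16 at this bundle.

MRS = 13/16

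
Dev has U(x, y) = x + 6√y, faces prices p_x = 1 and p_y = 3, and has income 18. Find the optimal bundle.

MU_x = 1, MU_y = 6/(2√y).
MRS = 1 ÷ (6/(2√y)).
Tangency: set MRS = p_x/p_y = 1/3.
MRS depends only on y: (1/3)·√y = 1/3 ⇒ √y = (1/3)/(1/3) = 1 ⇒ y* = 1.
From the budget, 1·x = 18 − 3·1 = 15, so x* = 15.

x* = 15, y* = 1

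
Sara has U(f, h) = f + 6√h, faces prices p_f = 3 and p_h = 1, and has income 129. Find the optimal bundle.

MU_f = 1, MU_h = 6/(2√h).
MRS = 1 ÷ (6/(2√h)).
Tangency: set MRS = p_f/p_h = 3/1 = 3.
MRS depends only on h: (1/3)·√h = 3 ⇒ √h = 3/(1/3) = 9 ⇒ h* = 81.
From the budget, 3·f = 129 − 1·81 = 48, so f* = 16.

f* = 16, h* = 81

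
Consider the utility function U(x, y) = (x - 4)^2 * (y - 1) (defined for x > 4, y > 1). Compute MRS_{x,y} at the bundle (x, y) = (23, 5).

MU_x = 2·(x−4)·(y−1), MU_y = (x−4)^2.
MRS = (2/1)·(y−1)/(x−4).
At (23, 5): MRS = 8/19.
So at (23, 5) the consumer would give up 8/19 units of y for one more unit of x.

MRS = 8/19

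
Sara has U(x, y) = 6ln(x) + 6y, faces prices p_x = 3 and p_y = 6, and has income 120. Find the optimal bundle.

x* = 2, y* = 19

MU_x = 6/x, MU_y = 6.
MRS = 6/x ÷ 6.
Tangency: set MRS = p_x/p_y = 3/6 = 0.5.
MRS depends only on x: 1/x = 0.5 ⇒ x* = 1/0.5 = 2.
From the budget, 6·y = 120 − 3·2 = 114, so y* = 19.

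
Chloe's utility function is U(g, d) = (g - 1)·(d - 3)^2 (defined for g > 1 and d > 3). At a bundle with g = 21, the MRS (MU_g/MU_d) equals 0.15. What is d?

MU_g = (d−3)^2, MU_d = 2·(g−1)·(d−3).
MRS = (1/2)·(d−3)/(g−1).
Substitute g = 21: MRS = (d − 3)/40. Setting this equal to 0.15 gives d − 3 = 0.15·40 = 6, so d = 9.

d = 9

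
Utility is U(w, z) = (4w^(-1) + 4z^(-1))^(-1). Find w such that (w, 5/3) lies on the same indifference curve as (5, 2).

U depends on (w, z) only through S = 4w^(-1) + 4z^(-1), so equal utility means equal S. At (5, 2): S = 2.8.
With z = 5/3: 4·(5/3)^(-1) = 2.4, so 4w^(-1) = 2.8 − 2.4 = 0.4, i.e. w^(-1) = 0.1.
Hence w = 1/0.1 = 10.
Check: U(10, 5/3) = 0.3571.

w = 10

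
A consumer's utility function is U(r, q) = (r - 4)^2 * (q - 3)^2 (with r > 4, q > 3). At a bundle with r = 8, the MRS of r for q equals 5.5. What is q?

MU_r = 2·(r−4)·(q−3)^2, MU_q = 2·(r−4)^2·(q−3).
MRS = (q−3)/(r−4).
Substitute r = 8: MRS = (q − 3)/4. Setting this equal to 5.5 gives q − 3 = 5.5·4 = 22, so q = 25.

q = 25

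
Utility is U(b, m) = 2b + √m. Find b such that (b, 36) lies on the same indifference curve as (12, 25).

b = 11.5

U(12, 25) = 29.
Set U(b, 36) = 29 and solve.
With m = 36: √36 = 6, so 2b = 29 − 6 = 23 and b = 11.5.
Check: U(11.5, 36) = 29.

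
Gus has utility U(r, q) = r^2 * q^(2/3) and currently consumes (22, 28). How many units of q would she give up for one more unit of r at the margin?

MU_r = 2·r·q^(2/3) and MU_q = 2/3·r^2·q^(-1/3).
MRS = MU_r/MU_q = (3)·q/r.
At (22, 28): MRS = 42/11.
That is, one extra unit of r is worth 42/11 units of q at the margin.

MRS = 42/11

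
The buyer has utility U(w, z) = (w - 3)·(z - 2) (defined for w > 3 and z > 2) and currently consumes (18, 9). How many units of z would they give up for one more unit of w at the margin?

MU_w = (z−2), MU_z = (w−3).
MRS = (z−2)/(w−3).
At (18, 9): MRS = 7/15.
So at (18, 9) the consumer would give up 7/15 units of z for one more unit of w.

MRS = 7/15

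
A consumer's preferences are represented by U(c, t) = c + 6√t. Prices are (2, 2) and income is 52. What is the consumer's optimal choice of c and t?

MU_c = 1, MU_t = 6/(2√t).
MRS = 1 ÷ (6/(2√t)).
Tangency: set MRS = p_c/p_t = 2/2 = 1.
MRS depends only on t: (1/3)·√t = 1 ⇒ √t = 1/(1/3) = 3 ⇒ t* = 9.
From the budget, 2·c = 52 − 2·9 = 34, so c* = 17.

c* = 17, t* = 9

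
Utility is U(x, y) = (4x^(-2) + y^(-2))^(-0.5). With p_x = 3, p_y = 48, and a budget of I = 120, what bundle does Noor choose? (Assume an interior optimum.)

x* = 8, y* = 2

For CES with ρ = -2, MRS = (4/1)·(y/x)^3.
Tangency: set MRS = p_x/p_y = 3/48 = 1/16.
So (y/x)^3 = 1/64; taking the cube root, y/x = 0.25, i.e. y = 0.25·x.
Substitute into the budget 3·x + 48·y = 120: 15·x = 120, so x* = 8 and y* = 0.25·8 = 2.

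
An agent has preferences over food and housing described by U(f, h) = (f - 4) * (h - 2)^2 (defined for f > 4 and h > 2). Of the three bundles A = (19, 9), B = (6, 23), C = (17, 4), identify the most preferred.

Evaluate utility at each bundle:
U(A) = 735.
U(B) = 882.
U(C) = 52.
Highest utility is B, so B ≻ A ≻ C.

Bundle B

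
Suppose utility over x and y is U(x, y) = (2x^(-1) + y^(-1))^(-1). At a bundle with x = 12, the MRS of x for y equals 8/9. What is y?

y = 8

For CES with ρ = -1, MRS = (2/1)·(y/x)^2.
Setting (2/1)·(y/12)^2 = 8/9 gives (y/12)^2 = 4/9, so y/12 = 2/3 and y = 8.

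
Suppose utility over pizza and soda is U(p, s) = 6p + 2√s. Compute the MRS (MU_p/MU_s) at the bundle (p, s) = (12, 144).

MU_p = 6, MU_s = 2/(2√s).
MRS = 6 ÷ (2/(2√s)).
At (12, 144): MRS = 72.
The indifference curve has slope −72 at this bundle.

MRS = 72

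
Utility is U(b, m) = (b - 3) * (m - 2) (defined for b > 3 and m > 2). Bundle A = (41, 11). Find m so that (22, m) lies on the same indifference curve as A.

U(41, 11) = 342.
Set U(22, m) = 342 and solve.
With b = 22: (22 − 3) = 19, so (m − 2) = 342/19 = 18.
So m = 2 + 18 = 20.
Check: U(22, 20) = 342.

m = 20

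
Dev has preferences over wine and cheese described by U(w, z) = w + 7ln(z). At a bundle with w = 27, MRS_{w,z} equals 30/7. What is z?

MU_w = 1, MU_z = 7/z.
MRS = 1 ÷ (7/z).
MRS depends only on z: (1/7)·z = 30/7 ⇒ z = (30/7)/(1/7) = 30.

z = 30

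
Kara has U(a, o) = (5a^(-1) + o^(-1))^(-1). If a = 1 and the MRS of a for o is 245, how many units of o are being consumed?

For CES with ρ = -1, MRS = (5/1)·(o/a)^2.
Setting (5/1)·(o/1)^2 = 245 gives (o/1)^2 = 49, so o/1 = 7 and o = 7.

o = 7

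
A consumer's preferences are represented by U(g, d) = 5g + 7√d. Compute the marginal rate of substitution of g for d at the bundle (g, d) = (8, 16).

MRS = 40/7

MU_g = 5, MU_d = 7/(2√d).
MRS = 5 ÷ (7/(2√d)).
At (8, 16): MRS = 40/7.
The indifference curve has slope −40/7 at this bundle.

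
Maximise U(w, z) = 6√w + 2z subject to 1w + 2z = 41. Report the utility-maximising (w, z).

w* = 9, z* = 16

MU_w = 6/(2√w), MU_z = 2.
MRS = 6/(2√w) ÷ 2.
Tangency: set MRS = p_w/p_z = 1/2 = 0.5.
MRS depends only on w: 1.5/√w = 0.5 ⇒ √w = 1.5/0.5 = 3 ⇒ w* = 9.
From the budget, 2·z = 41 − 1·9 = 32, so z* = 16.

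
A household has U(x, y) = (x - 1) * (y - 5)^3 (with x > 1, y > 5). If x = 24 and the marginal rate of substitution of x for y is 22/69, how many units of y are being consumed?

y = 27

MU_x = (y−5)^3, MU_y = 3·(x−1)·(y−5)^2.
MRS = (1/3)·(y−5)/(x−1).
Substitute x = 24: MRS = (y − 5)/69. Setting this equal to 22/69 gives y − 5 = (22/69)·69 = 22, so y = 27.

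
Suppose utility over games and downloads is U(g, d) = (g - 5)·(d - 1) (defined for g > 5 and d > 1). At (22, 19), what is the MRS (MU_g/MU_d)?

MU_g = (d−1), MU_d = (g−5).
MRS = (d−1)/(g−5).
At (22, 19): MRS = 18/17.
So at (22, 19) the consumer would give up 18/17 units of d for one more unit of g.

MRS = 18/17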